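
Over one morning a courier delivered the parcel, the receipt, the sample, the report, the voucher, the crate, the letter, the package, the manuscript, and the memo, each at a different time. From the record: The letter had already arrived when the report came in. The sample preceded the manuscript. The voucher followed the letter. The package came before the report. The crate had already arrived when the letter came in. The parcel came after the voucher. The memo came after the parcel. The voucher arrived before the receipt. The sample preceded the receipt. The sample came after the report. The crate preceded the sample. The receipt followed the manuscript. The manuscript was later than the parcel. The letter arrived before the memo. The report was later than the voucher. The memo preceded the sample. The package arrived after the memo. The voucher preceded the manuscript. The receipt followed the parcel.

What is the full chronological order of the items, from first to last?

The constraints fix every adjacent pair, so only one ordering works:
the crate → the letter → the voucher → the parcel → the memo → the package → the report → the sample → the manuscript → the receipt.

the crate, the letter, the voucher, the parcel, the memo, the package, the report, the sample, the manuscript, the receipt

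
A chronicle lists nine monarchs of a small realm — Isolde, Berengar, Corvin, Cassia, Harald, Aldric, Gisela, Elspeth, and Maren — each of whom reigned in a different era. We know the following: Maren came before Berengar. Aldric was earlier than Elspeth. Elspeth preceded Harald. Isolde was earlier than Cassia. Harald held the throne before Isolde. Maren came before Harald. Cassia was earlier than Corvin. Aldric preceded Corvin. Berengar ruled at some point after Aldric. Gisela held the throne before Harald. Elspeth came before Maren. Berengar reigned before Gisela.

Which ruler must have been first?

Aldric has a chain of constraints placing them before every other ruler, so Aldric must be first.

Aldric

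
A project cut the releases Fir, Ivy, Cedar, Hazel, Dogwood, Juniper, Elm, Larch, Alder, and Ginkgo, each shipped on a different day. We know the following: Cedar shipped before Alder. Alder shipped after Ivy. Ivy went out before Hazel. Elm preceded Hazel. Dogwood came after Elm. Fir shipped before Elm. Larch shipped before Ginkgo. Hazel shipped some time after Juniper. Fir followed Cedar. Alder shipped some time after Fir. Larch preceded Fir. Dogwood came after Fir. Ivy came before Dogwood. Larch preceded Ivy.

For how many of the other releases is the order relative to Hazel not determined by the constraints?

3

Forced before Hazel: Cedar, Elm, Fir, Ivy, Juniper, and Larch.
That leaves Alder, Dogwood, and Ginkgo with no forced order relative to Hazel — 3.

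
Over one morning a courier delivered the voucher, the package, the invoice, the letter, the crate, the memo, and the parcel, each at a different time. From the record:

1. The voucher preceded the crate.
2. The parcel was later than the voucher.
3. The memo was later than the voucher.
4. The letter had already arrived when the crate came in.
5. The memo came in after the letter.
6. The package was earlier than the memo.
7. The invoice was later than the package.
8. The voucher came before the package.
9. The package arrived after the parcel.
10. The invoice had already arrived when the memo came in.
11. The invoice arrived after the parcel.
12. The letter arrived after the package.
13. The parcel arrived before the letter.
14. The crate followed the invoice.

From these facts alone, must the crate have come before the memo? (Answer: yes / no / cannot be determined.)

No chain of stated constraints runs from the crate to the memo, and none runs from the memo to the crate either.
So the relative order of the crate and the memo is not fixed by the given facts.

cannot be determined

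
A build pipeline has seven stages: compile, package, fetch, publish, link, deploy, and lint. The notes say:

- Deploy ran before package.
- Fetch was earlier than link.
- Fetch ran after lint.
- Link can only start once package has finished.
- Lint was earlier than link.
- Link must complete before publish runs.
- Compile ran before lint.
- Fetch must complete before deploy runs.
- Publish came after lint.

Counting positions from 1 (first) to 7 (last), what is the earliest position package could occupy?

5

Compile, deploy, fetch, and lint must all come before package — 4 forced predecessors.
Nothing else is forced ahead of package, so its earliest slot is position 4 + 1 = 5.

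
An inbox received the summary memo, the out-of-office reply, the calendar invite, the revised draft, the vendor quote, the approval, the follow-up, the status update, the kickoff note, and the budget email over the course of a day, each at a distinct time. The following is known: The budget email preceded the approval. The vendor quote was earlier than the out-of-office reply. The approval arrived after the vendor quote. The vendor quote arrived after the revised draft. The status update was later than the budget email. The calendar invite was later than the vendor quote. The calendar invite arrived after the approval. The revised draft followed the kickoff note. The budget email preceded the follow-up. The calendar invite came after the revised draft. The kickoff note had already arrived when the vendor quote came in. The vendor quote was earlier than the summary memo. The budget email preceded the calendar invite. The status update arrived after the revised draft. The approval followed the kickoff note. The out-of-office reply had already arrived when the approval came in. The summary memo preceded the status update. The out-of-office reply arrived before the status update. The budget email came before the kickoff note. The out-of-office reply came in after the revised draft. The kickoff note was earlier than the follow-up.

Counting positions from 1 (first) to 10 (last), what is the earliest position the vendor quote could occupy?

4

The budget email, the kickoff note, and the revised draft must all come before the vendor quote — 3 forced predecessors.
Nothing else is forced ahead of the vendor quote, so its earliest slot is position 3 + 1 = 4.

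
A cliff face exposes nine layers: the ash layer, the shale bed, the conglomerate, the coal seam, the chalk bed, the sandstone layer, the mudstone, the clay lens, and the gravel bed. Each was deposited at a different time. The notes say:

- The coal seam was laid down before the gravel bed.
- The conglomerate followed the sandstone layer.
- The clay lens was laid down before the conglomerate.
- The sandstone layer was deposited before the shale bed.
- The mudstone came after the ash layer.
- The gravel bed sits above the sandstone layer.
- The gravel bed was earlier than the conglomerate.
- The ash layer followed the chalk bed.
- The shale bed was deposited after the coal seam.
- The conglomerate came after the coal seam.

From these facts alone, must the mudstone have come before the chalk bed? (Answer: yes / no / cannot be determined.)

no

Tracing the constraints gives the chalk bed → the ash layer → the mudstone, so the chalk bed must come before the mudstone.
That means the mudstone cannot be before the chalk bed.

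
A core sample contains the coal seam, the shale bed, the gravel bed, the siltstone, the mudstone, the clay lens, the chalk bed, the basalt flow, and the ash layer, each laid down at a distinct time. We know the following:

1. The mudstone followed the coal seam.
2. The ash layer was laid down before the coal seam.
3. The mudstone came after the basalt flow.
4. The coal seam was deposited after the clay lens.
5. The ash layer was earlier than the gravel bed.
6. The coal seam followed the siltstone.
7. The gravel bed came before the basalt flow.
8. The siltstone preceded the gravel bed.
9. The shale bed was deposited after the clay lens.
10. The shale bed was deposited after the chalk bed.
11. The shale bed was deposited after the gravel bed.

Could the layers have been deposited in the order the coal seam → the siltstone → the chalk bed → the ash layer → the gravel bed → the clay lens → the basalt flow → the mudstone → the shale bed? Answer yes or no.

no

The constraints require the ash layer before the coal seam, but in the proposed sequence the coal seam appears ahead of the ash layer. That one violation is enough.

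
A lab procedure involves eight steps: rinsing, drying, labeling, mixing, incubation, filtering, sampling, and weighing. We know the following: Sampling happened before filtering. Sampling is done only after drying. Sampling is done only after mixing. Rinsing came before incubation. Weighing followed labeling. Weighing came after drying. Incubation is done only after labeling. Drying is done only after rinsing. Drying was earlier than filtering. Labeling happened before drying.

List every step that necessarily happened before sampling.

Directly stated before sampling: drying and mixing.
Labeling reaches sampling via labeling → drying → sampling.
Rinsing reaches sampling via rinsing → drying → sampling.
No chain forces filtering (or any of the others) ahead of sampling.

drying, labeling, mixing, rinsing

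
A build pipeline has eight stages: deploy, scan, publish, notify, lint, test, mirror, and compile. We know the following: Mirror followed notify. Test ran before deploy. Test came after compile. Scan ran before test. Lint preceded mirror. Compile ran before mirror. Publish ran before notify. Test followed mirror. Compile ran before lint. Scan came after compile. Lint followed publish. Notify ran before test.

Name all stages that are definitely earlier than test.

Directly stated before test: compile, mirror, notify, and scan.
Lint reaches test via lint → mirror → test.
Publish reaches test via publish → notify → test.
No chain forces deploy ahead of test.

compile, lint, mirror, notify, publish, scan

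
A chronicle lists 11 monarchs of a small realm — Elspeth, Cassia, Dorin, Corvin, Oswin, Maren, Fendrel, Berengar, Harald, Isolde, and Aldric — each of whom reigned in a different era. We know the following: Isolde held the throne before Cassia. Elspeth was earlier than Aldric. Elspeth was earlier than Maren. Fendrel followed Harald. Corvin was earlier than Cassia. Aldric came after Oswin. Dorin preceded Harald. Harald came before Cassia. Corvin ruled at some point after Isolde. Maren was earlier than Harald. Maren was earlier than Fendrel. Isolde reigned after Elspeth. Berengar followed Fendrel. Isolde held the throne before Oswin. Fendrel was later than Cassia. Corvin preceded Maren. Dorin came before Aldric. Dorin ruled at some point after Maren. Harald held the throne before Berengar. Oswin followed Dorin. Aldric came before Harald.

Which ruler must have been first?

Elspeth has a chain of constraints placing them before every other ruler, so Elspeth must be first.

Elspeth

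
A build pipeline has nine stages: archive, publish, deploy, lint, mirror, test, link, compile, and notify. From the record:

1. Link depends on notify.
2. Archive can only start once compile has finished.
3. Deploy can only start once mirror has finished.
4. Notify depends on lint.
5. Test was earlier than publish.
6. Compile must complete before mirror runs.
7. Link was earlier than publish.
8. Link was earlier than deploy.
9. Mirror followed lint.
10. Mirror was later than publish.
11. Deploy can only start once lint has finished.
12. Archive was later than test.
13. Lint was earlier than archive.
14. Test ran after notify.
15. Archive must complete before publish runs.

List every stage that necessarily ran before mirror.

archive, compile, link, lint, notify, publish, test

Directly stated before mirror: compile, lint, and publish.
Archive reaches mirror via archive → publish → mirror.
Link reaches mirror via link → publish → mirror.
Notify reaches mirror via notify → test → publish → mirror.
Likewise test reaches mirror by chaining the stated constraints.
No chain forces deploy ahead of mirror.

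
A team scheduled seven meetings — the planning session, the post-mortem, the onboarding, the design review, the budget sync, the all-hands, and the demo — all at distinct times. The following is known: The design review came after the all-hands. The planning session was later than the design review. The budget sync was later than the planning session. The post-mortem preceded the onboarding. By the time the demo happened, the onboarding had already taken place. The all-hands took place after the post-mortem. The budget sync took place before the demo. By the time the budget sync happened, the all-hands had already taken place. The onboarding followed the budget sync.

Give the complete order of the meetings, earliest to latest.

the post-mortem, the all-hands, the design review, the planning session, the budget sync, the onboarding, the demo

The constraints fix every adjacent pair, so only one ordering works:
the post-mortem → the all-hands → the design review → the planning session → the budget sync → the onboarding → the demo.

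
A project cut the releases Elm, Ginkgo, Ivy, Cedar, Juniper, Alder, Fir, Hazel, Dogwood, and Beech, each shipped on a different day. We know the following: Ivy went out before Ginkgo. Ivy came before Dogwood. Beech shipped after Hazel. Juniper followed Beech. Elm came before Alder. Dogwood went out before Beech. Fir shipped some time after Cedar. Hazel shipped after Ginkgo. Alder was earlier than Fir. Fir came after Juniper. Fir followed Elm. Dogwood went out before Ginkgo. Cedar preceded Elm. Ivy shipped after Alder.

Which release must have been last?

Every other release has a chain of constraints placing it before Fir, so Fir is last.

Fir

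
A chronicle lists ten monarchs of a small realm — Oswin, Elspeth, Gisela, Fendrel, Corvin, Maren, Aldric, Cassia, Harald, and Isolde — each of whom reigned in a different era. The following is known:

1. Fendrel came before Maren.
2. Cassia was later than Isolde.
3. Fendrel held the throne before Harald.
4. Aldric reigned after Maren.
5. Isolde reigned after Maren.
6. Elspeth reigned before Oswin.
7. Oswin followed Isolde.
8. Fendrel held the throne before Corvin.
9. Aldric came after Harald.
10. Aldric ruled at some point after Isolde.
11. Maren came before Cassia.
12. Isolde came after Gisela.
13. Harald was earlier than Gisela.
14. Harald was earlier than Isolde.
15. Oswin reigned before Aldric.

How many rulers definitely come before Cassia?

Directly stated before Cassia: Isolde and Maren.
Fendrel reaches Cassia via Fendrel → Maren → Cassia.
Gisela reaches Cassia via Gisela → Isolde → Cassia.
Harald reaches Cassia via Harald → Isolde → Cassia.
That's Fendrel, Gisela, Harald, Isolde, and Maren — 5 in all.

5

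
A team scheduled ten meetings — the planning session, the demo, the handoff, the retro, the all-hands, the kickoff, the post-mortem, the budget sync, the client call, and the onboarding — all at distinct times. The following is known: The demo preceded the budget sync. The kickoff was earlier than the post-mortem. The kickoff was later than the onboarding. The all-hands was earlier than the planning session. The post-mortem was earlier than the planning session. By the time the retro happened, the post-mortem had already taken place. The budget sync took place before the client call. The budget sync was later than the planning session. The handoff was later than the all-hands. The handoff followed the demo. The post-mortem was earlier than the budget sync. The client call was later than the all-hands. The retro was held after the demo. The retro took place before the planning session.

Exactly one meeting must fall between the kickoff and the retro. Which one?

the post-mortem

Tracing the constraints gives the kickoff → the post-mortem → the retro, so the post-mortem sits after the kickoff and before the retro.
No other meeting is forced both after the kickoff and before the retro.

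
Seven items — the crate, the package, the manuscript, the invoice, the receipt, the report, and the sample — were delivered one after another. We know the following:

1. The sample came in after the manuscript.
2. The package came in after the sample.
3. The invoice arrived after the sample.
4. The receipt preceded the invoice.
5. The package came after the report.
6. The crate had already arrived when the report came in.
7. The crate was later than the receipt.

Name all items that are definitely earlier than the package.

the crate, the manuscript, the receipt, the report, the sample

Directly stated before the package: the report and the sample.
The crate reaches the package via the crate → the report → the package.
The manuscript reaches the package via the manuscript → the sample → the package.
The receipt reaches the package via the receipt → the crate → the report → the package.
No chain forces the invoice ahead of the package.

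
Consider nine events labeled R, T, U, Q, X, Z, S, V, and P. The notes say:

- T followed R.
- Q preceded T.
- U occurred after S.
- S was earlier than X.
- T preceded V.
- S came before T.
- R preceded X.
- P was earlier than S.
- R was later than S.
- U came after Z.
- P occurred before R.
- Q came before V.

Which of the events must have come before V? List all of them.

Directly stated before V: Q and T.
P reaches V via P → R → T → V.
R reaches V via R → T → V.
S reaches V via S → T → V.
No chain forces U (or any of the others) ahead of V.

P, Q, R, S, T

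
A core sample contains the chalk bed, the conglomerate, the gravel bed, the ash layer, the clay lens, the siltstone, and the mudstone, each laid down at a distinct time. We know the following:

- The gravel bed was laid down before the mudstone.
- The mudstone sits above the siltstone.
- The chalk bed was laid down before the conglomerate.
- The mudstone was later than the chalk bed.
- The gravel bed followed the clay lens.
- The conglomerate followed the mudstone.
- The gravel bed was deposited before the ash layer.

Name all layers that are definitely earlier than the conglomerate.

the chalk bed, the clay lens, the gravel bed, the mudstone, the siltstone

Directly stated before the conglomerate: the chalk bed and the mudstone.
The clay lens reaches the conglomerate via the clay lens → the gravel bed → the mudstone → the conglomerate.
The gravel bed reaches the conglomerate via the gravel bed → the mudstone → the conglomerate.
The siltstone reaches the conglomerate via the siltstone → the mudstone → the conglomerate.
No chain forces the ash layer ahead of the conglomerate.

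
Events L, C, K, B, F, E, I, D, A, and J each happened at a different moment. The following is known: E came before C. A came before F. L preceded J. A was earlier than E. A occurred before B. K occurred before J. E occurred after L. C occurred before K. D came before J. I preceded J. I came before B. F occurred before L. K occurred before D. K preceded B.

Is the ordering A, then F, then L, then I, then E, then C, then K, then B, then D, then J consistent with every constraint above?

Check each stated constraint against the proposed order — e.g. L is ahead of J; A is ahead of B. Every pair is in the required order; nothing is violated.

yes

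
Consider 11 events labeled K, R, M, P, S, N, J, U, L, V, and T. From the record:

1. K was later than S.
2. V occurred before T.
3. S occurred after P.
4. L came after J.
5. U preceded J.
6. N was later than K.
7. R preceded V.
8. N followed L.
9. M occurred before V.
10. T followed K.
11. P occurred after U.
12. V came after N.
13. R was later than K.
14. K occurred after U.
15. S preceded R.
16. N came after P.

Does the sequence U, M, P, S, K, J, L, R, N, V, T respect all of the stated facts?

yes

Check each stated constraint against the proposed order — e.g. P is ahead of N; M is ahead of V. Every pair is in the required order; nothing is violated.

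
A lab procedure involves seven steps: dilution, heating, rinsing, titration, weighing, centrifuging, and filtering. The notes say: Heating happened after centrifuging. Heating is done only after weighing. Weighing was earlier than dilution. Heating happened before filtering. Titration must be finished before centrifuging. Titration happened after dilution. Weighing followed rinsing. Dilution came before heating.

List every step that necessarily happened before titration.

dilution, rinsing, weighing

Directly stated before titration: dilution.
Rinsing reaches titration via rinsing → weighing → dilution → titration.
Weighing reaches titration via weighing → dilution → titration.
No chain forces centrifuging (or any of the others) ahead of titration.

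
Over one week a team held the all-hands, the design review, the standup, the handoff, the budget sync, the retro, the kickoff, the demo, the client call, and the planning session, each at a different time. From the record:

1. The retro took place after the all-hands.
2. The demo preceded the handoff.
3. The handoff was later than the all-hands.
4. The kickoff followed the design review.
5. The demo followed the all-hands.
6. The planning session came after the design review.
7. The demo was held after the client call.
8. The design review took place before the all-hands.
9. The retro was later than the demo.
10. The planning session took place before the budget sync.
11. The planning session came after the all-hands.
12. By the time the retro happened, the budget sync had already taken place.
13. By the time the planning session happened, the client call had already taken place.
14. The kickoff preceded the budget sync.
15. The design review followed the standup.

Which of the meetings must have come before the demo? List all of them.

Directly stated before the demo: the all-hands and the client call.
The design review reaches the demo via the design review → the all-hands → the demo.
The standup reaches the demo via the standup → the design review → the all-hands → the demo.

the all-hands, the client call, the design review, the standup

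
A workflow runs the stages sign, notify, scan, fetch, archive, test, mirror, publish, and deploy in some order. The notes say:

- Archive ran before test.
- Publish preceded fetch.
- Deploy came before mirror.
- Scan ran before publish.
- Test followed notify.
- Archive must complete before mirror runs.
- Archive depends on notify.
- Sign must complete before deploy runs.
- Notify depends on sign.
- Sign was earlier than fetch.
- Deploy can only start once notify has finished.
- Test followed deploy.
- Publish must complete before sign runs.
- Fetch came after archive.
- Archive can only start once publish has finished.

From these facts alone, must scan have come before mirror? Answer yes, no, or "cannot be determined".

yes

Chain the constraints: scan → publish → archive → mirror. Each link is directly stated, so scan comes before mirror.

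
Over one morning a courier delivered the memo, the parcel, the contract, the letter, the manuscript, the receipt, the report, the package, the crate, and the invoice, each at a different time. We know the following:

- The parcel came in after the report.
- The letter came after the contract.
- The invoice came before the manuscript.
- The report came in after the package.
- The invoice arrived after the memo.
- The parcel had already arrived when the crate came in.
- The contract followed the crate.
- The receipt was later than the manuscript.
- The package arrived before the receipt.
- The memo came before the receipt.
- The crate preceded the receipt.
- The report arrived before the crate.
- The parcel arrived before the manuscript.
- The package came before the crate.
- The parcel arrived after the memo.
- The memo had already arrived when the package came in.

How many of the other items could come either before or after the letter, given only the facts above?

3

Forced before the letter: the contract, the crate, the memo, the package, the parcel, and the report.
That leaves the invoice, the manuscript, and the receipt with no forced order relative to the letter — 3.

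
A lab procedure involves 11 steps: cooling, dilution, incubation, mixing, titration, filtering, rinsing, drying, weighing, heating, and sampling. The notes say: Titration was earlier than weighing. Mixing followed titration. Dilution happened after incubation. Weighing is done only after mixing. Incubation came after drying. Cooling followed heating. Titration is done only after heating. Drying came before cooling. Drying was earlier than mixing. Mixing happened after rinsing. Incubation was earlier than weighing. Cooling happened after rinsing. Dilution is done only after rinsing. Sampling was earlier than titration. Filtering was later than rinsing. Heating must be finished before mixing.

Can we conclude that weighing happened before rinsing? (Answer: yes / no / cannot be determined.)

Tracing the constraints gives rinsing → mixing → weighing, so rinsing must come before weighing.
That means weighing cannot be before rinsing.

no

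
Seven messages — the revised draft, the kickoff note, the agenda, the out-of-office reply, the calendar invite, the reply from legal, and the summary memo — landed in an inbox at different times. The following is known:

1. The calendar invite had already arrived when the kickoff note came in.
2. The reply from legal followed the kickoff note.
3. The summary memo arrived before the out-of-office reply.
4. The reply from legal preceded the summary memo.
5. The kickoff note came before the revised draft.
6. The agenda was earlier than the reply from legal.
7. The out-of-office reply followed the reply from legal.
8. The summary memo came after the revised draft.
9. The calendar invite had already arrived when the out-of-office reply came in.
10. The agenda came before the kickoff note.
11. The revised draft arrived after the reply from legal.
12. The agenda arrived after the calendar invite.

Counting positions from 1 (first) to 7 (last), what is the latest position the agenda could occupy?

2

The agenda must come before the kickoff note, the out-of-office reply, the reply from legal, the revised draft, and the summary memo — 5 messages forced after it.
Everything else can be placed before the agenda in some valid order, so the agenda can sit as late as position 7 − 5 = 2.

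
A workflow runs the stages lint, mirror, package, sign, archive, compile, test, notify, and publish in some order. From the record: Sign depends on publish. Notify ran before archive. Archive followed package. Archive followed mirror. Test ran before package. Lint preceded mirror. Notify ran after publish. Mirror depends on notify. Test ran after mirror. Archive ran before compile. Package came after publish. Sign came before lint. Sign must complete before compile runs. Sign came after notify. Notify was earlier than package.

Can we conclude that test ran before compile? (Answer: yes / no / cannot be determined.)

Chain the constraints: test → package → archive → compile. Each link is directly stated, so test comes before compile.

yes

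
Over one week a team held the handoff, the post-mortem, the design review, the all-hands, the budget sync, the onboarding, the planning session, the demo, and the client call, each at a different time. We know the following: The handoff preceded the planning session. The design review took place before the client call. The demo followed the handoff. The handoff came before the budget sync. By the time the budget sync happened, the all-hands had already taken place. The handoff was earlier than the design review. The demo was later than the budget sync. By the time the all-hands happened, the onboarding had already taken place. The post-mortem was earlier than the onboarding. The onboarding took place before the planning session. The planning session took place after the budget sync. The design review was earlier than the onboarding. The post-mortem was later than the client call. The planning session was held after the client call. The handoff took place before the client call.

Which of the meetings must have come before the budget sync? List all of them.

the all-hands, the client call, the design review, the handoff, the onboarding, the post-mortem

Directly stated before the budget sync: the all-hands and the handoff.
The client call reaches the budget sync via the client call → the post-mortem → the onboarding → the all-hands → the budget sync.
The design review reaches the budget sync via the design review → the onboarding → the all-hands → the budget sync.
The onboarding reaches the budget sync via the onboarding → the all-hands → the budget sync.
Likewise the post-mortem reaches the budget sync by chaining the stated constraints.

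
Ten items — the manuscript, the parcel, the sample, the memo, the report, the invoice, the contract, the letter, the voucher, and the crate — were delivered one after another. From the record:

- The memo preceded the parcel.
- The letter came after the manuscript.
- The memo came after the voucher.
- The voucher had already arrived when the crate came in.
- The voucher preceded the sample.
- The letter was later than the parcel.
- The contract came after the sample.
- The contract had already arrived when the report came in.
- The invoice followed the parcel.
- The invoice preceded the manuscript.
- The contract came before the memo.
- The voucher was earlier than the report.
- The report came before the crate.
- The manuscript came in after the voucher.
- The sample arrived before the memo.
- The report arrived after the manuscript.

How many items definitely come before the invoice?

Directly stated before the invoice: the parcel.
The contract reaches the invoice via the contract → the memo → the parcel → the invoice.
The memo reaches the invoice via the memo → the parcel → the invoice.
The sample reaches the invoice via the sample → the memo → the parcel → the invoice.
Likewise the voucher reaches the invoice by chaining the stated constraints.
No chain forces the crate (or any of the others) ahead of the invoice.
That's the contract, the memo, the parcel, the sample, and the voucher — 5 in all.

5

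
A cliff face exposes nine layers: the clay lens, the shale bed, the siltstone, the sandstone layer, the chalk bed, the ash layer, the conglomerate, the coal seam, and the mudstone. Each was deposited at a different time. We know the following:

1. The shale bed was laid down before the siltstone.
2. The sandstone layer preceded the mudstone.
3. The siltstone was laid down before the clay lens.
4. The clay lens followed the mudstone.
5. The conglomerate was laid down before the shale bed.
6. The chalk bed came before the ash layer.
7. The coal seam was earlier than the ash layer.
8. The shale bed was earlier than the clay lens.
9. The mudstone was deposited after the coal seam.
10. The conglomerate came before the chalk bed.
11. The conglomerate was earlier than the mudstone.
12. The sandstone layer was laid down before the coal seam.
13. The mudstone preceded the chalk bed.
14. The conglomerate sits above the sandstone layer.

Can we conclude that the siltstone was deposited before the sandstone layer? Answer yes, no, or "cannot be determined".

Tracing the constraints gives the sandstone layer → the conglomerate → the shale bed → the siltstone, so the sandstone layer must come before the siltstone.
That means the siltstone cannot be before the sandstone layer.

no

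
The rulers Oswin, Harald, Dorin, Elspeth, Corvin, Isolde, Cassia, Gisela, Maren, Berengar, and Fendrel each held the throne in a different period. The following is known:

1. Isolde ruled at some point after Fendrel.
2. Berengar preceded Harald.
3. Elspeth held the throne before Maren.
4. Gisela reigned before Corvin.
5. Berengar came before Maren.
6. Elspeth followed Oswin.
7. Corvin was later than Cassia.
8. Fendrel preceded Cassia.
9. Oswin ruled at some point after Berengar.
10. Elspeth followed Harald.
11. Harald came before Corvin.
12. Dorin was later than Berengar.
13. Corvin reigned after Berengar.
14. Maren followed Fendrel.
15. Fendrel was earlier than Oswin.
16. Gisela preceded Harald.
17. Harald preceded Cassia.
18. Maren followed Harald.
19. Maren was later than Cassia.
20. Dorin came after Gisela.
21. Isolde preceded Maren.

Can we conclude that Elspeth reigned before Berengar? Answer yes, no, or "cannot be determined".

Tracing the constraints gives Berengar → Oswin → Elspeth, so Berengar must come before Elspeth.
That means Elspeth cannot be before Berengar.

no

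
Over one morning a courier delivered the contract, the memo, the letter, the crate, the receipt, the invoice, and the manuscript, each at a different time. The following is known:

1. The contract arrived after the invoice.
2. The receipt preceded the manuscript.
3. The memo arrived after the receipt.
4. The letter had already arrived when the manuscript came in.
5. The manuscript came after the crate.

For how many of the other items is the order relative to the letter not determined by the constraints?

5

Forced after the letter: the manuscript.
That leaves the contract, the crate, the invoice, the memo, and the receipt with no forced order relative to the letter — 5.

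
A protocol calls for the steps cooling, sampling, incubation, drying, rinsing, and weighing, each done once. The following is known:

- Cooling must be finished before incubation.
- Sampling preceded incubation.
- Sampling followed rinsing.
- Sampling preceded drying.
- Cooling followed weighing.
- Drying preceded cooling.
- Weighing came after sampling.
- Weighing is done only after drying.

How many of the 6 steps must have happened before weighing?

Directly stated before weighing: drying and sampling.
Rinsing reaches weighing via rinsing → sampling → weighing.
That's drying, rinsing, and sampling — 3 in all.

3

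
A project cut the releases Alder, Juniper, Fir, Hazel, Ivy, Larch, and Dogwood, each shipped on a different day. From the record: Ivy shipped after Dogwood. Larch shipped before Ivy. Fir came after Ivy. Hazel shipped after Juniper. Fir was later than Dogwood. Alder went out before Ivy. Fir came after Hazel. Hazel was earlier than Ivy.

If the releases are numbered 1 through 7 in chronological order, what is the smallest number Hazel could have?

2

Juniper must come before Hazel — 1 forced predecessor.
Nothing else is forced ahead of Hazel, so its earliest slot is position 1 + 1 = 2.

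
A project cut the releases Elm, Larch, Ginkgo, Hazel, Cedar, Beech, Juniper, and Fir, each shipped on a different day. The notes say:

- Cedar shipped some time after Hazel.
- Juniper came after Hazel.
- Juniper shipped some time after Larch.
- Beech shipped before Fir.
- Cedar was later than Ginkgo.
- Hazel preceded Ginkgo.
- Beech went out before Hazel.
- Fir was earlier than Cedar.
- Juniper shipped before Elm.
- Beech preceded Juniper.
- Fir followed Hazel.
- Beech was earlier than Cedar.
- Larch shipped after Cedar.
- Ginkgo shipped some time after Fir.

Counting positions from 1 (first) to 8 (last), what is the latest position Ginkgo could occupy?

4

Ginkgo must come before Cedar, Elm, Juniper, and Larch — 4 releases forced after it.
Everything else can be placed before Ginkgo in some valid order, so Ginkgo can sit as late as position 8 − 4 = 4.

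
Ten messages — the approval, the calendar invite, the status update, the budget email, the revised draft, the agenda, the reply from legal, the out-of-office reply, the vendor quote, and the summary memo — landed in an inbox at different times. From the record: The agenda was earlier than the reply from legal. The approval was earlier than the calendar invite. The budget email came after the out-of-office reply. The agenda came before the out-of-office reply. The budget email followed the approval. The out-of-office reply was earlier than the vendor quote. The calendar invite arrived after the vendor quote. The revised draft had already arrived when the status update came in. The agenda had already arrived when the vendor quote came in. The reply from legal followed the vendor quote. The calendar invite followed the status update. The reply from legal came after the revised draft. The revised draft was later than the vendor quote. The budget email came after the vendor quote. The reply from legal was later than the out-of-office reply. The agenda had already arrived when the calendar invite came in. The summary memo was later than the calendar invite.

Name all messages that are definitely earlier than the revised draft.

Directly stated before the revised draft: the vendor quote.
The agenda reaches the revised draft via the agenda → the vendor quote → the revised draft.
The out-of-office reply reaches the revised draft via the out-of-office reply → the vendor quote → the revised draft.
No chain forces the budget email (or any of the others) ahead of the revised draft.

the agenda, the out-of-office reply, the vendor quote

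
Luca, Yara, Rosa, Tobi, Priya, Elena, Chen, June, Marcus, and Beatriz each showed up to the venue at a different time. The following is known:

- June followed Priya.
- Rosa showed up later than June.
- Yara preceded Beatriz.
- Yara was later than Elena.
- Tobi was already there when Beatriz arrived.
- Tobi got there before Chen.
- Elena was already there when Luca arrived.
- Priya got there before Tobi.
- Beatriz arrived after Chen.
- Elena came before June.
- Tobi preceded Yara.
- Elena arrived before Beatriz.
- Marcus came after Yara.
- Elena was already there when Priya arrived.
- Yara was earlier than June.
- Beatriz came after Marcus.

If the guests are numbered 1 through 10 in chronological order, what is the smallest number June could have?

Elena, Priya, Tobi, and Yara must all come before June — 4 forced predecessors.
Nothing else is forced ahead of June, so their earliest slot is position 4 + 1 = 5.

5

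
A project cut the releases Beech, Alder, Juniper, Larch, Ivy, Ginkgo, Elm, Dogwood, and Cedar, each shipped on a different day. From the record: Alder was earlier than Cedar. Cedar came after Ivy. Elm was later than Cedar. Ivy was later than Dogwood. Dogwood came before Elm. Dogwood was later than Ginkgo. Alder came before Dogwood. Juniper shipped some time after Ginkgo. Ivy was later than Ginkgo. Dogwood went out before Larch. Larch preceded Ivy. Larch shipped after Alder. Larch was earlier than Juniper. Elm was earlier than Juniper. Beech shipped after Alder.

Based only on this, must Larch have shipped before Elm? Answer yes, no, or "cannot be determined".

yes

Chain the constraints: Larch → Ivy → Cedar → Elm. Each link is directly stated, so Larch comes before Elm.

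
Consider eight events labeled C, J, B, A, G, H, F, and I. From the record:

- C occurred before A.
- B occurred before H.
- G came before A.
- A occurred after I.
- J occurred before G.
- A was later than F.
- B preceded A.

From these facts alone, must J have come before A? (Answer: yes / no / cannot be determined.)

Chain the constraints: J → G → A. Each link is directly stated, so J comes before A.

yes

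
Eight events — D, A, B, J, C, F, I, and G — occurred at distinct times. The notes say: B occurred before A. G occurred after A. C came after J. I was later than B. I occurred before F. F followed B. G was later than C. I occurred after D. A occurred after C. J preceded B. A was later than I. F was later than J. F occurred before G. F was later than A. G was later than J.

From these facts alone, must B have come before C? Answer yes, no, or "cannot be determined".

cannot be determined

No chain of stated constraints runs from B to C, and none runs from C to B either.
So the relative order of B and C is not fixed by the given facts.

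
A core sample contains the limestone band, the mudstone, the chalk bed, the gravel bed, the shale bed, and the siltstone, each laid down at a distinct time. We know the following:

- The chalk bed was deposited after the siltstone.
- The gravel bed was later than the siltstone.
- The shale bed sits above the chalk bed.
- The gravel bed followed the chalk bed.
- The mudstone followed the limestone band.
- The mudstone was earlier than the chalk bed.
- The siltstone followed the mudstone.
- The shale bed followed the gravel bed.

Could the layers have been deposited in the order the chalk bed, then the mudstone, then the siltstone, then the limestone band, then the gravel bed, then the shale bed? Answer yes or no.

The constraints require the limestone band before the mudstone, but in the proposed sequence the mudstone appears ahead of the limestone band. That one violation is enough.

no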